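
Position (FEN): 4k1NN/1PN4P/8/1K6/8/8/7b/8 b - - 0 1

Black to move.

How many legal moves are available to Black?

4

Black to move; king on e8.
In check: yes, from the white knight on c7.
Legal moves: Kf8, Kd8, Kd7, Bxc7.
Count: 4.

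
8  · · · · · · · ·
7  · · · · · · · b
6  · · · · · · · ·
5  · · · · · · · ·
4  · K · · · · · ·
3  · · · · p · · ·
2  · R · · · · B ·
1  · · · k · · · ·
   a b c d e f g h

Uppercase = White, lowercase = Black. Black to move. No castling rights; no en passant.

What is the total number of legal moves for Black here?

Black to move; king on d1.
In check: no.
Legal moves: Bg8, Bg6, Bf5, Be4, Bd3, Bc2, Bb1, Ke1, Kc1, e2.
Count: 10.

10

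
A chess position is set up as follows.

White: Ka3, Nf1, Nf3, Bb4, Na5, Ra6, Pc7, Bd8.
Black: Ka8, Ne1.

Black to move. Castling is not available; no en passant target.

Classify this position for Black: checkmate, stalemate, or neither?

Black to move; black king on a8.
In check: yes, from the white rook on a6.
King squares — a7: attacked by Ra6; b7: attacked by Na5; b8: attacked by Pc7.
Legal moves for Black: none.
In check with no legal moves → checkmate.

checkmate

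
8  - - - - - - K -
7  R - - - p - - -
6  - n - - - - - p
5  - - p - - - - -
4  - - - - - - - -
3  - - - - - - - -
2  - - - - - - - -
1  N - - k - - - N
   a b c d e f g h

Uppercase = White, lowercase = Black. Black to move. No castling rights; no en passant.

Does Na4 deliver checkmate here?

After Na4: white king on g8; in check: no.
White is not in check, so this cannot be checkmate.

no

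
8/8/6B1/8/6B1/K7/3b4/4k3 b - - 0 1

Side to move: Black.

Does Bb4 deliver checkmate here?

no

After Bb4: white king on a3; in check: yes, from the black bishop on b4.
White has 5 legal replies: Kxb4, Ka4, Kb3, Kb2, Ka2.
In check but a legal move exists → not checkmate.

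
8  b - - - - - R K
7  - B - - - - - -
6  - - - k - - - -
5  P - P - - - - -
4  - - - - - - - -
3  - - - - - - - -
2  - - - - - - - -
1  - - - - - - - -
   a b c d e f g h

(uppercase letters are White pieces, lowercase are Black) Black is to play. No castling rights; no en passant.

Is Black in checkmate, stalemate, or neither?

Black to move; black king on d6.
In check: yes, from the white pawn on c5.
Legal moves for Black: Ke7, Kd7, Kc7, Ke6, Ke5, Kxc5.
Black is in check but has 6 legal moves → neither.

neither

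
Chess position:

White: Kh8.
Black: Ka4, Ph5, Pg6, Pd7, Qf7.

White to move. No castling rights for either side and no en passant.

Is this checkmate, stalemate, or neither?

stalemate

White to move; white king on h8.
In check: no.
King squares — g7: attacked by Qf7; h7: attacked by Qf7; g8: attacked by Qf7.
Legal moves for White: none.
Not in check and no legal moves → stalemate.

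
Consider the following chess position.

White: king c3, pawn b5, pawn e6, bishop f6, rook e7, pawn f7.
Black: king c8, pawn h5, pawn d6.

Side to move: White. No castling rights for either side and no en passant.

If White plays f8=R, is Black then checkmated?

After f8=R: black king on c8; in check: yes, from the white rook on f8.
King squares — b7: attacked by Re7; c7: attacked by Re7; d7: attacked by Pe6; b8: attacked by Rf8; d8: attacked by Rf8.
Black has no legal moves → checkmate.

yes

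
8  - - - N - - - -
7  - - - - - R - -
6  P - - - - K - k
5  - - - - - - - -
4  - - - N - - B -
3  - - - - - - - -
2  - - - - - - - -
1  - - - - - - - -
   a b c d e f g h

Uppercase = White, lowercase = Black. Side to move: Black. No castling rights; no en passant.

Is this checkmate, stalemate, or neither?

Black to move; black king on h6.
In check: no.
King squares — g5: attacked by Kf6; h5: attacked by Bg4; g6: attacked by Kf6; g7: attacked by Kf6; h7: attacked by Rf7.
Legal moves for Black: none.
Not in check and no legal moves → stalemate.

stalemate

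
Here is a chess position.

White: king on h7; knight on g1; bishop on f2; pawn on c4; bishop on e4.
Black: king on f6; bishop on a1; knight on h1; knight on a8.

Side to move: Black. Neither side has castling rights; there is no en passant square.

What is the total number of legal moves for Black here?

Black to move; king on f6.
In check: no.
Legal moves: Nc7, Nb6, Kf7, Ke7, Ke6, Kg5, Ke5, Ng3, Nxf2, Be5, Bd4, Bc3, Bb2.
Count: 13.

13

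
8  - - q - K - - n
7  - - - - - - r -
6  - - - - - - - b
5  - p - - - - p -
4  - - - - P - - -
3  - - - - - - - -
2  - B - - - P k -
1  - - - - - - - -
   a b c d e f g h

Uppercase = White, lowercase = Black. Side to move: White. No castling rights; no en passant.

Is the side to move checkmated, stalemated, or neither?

White to move; white king on e8.
In check: yes, from the black queen on c8.
King squares — d7: attacked by Rg7; e7: attacked by Rg7; f7: attacked by Rg7; d8: attacked by Qc8; f8: attacked by Qc8.
Legal moves for White: none.
In check with no legal moves → checkmate.

checkmate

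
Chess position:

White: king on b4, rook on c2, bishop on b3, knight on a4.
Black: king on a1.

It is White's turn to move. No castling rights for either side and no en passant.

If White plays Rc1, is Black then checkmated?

After Rc1: black king on a1; in check: yes, from the white rook on c1.
King squares — b1: attacked by Rc1; a2: attacked by Bb3; b2: attacked by Na4.
Black has no legal moves → checkmate.

yes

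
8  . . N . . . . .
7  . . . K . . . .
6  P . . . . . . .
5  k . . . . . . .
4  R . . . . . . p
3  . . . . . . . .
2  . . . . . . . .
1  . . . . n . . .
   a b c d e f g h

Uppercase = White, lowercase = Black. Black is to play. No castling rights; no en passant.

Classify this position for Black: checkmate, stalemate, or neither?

neither

Black to move; black king on a5.
In check: yes, from the white rook on a4.
King squares — a4: available; b4: attacked by Ra4; b5: available; a6: attacked by Ra4; b6: attacked by Nc8.
Legal moves for Black: Kb5, Kxa4.
Black is in check but has 2 legal moves → neither.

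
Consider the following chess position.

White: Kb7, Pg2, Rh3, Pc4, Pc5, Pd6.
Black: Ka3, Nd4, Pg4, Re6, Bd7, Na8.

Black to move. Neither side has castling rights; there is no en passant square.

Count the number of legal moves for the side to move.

Black to move; king on a3.
In check: yes, from the white rook on h3.
Legal moves: Kb4, Ka4, Kb2, Ka2, Re3, Nf3, Nb3, gxh3, g3.
Count: 9.

9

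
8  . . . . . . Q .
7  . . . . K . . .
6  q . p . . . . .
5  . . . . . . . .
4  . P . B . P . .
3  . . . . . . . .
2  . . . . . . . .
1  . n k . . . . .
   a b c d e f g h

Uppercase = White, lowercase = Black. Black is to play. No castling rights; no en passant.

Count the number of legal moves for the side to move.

Black to move; king on c1.
In check: no.
Legal moves: Qc8, Qa8, Qb7+, Qa7+, Qb6, Qb5, Qa5, Qc4, Qa4, Qd3, Qa3, Qe2+, Qa2, Qf1, Qa1, Kd2, Kc2, Kd1, Nc3, Na3, Nd2, c5.
Count: 22.

22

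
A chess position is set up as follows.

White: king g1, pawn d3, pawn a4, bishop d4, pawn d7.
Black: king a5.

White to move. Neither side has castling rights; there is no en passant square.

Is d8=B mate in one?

After d8=B: black king on a5; in check: yes, from the white bishop on d8.
Black has 3 legal replies: Ka6, Kb4, Kxa4.
In check but a legal move exists → not checkmate.

no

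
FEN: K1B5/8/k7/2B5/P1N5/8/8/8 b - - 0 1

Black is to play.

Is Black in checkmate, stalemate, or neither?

checkmate

Black to move; black king on a6.
In check: yes, from the white bishop on c8.
King squares — a5: attacked by Nc4; b5: attacked by Pa4; b6: attacked by Nc4; a7: attacked by Bc5; b7: attacked by Ka8.
Legal moves for Black: none.
In check with no legal moves → checkmate.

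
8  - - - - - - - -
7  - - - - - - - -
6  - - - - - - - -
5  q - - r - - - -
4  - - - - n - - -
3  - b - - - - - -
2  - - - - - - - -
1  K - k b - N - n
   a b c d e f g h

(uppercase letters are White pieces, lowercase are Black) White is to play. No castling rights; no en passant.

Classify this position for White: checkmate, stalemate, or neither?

White to move; white king on a1.
In check: yes, from the black queen on a5.
King squares — b1: attacked by Kc1; a2: attacked by Bb3; b2: attacked by Kc1.
Legal moves for White: none.
In check with no legal moves → checkmate.

checkmate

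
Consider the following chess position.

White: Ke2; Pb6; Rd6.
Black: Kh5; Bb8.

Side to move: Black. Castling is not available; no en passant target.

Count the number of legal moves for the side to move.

6

Black to move; king on h5.
In check: no.
Legal moves: Bc7, Ba7, Bxd6, Kg5, Kh4, Kg4.
Count: 6.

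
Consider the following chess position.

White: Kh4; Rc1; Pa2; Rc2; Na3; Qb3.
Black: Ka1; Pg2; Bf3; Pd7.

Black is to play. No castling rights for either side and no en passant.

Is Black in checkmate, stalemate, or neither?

Black to move; black king on a1.
In check: yes, from the white rook on c1.
King squares — b1: attacked by Rc1; a2: attacked by Rc2; b2: attacked by Rc2.
Legal moves for Black: none.
In check with no legal moves → checkmate.

checkmate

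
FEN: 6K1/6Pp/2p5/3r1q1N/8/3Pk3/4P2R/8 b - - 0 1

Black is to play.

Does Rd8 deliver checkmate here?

After Rd8: white king on g8; in check: yes, from the black rook on d8.
King squares — f7: attacked by Qf5; g7: own pawn; h7: attacked by Qf5; f8: attacked by Qf5; h8: attacked by Rd8.
White has no legal moves → checkmate.

yes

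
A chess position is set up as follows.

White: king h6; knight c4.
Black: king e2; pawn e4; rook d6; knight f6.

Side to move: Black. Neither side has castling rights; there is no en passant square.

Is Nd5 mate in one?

After Nd5: white king on h6; in check: yes, from the black rook on d6.
White has 5 legal replies: Kh7, Kg7, Kh5, Kg5, Nxd6.
In check but a legal move exists → not checkmate.

no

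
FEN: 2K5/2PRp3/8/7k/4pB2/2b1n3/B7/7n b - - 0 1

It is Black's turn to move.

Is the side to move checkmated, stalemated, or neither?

neither

Black to move; black king on h5.
In check: no.
Legal moves for Black include: Kg6, Kh4, Kg4, Nf5, Nd5, Ng4, Nc4, Ng2, Nc2, Nf1, Nd1, Bh8, Bg7, Bf6, Be5, Ba5, Bd4, Bb4, ... (list truncated; more exist).
Black has legal moves and is not in check → neither.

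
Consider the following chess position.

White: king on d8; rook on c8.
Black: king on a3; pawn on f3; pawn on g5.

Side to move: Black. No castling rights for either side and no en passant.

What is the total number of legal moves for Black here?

Black to move; king on a3.
In check: no.
Legal moves: Kb4, Ka4, Kb3, Kb2, Ka2, g4, f2.
Count: 7.

7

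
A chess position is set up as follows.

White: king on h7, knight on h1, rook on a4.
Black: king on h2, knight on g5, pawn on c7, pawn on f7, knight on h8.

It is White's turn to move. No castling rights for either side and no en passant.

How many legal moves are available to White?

White to move; king on h7.
In check: yes, from the black knight on g5.
Legal moves: Kxh8, Kg8, Kg7, Kh6.
Count: 4.

4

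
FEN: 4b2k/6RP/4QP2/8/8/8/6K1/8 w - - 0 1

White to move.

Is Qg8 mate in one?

yes

After Qg8: black king on h8; in check: yes, from the white queen on g8.
King squares — g7: attacked by Pf6; h7: attacked by Rg7; g8: attacked by Rg7.
Black has no legal moves → checkmate.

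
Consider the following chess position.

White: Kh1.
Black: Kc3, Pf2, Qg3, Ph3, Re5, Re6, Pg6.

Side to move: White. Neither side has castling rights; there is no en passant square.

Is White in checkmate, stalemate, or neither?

stalemate

White to move; white king on h1.
In check: no.
King squares — g1: attacked by Pf2; g2: attacked by Qg3; h2: attacked by Qg3.
Legal moves for White: none.
Not in check and no legal moves → stalemate.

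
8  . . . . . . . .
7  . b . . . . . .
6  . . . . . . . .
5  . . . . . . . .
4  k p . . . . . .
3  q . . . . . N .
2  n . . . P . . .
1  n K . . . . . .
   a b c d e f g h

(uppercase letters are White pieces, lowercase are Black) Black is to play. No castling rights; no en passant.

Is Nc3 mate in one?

After Nc3: white king on b1; in check: yes, from the black knight on c3.
King squares — a1: attacked by Qa3; c1: attacked by Qa3; a2: attacked by Qa3; b2: attacked by Qa3; c2: attacked by Na1.
White has no legal moves → checkmate.

yes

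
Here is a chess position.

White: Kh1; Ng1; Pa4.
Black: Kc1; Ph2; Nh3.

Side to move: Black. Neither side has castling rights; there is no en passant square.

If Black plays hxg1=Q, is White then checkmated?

yes

After hxg1=Q: white king on h1; in check: yes, from the black queen on g1.
King squares — g1: attacked by Nh3; g2: attacked by Qg1; h2: attacked by Qg1.
White has no legal moves → checkmate.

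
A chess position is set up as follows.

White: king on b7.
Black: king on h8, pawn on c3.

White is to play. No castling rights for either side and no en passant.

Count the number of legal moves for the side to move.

White to move; king on b7.
In check: no.
Legal moves: Kc8, Kb8, Ka8, Kc7, Ka7, Kc6, Kb6, Ka6.
Count: 8.

8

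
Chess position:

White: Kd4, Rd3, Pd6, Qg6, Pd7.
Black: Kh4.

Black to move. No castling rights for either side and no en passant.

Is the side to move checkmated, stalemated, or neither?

stalemate

Black to move; black king on h4.
In check: no.
King squares — g3: attacked by Rd3; h3: attacked by Rd3; g4: attacked by Qg6; g5: attacked by Qg6; h5: attacked by Qg6.
Legal moves for Black: none.
Not in check and no legal moves → stalemate.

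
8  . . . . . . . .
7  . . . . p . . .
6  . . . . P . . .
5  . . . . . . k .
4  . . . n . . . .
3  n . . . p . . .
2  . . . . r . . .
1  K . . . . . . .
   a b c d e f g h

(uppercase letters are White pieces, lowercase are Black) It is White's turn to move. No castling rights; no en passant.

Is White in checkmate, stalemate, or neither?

stalemate

White to move; white king on a1.
In check: no.
King squares — b1: attacked by Na3; a2: attacked by Re2; b2: attacked by Re2.
Legal moves for White: none.
Not in check and no legal moves → stalemate.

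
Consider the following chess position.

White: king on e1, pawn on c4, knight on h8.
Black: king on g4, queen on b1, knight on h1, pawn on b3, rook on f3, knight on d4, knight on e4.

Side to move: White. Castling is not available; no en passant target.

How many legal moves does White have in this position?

White to move; king on e1.
In check: yes, from the black queen on b1.
Legal moves: none.
Count: 0.

0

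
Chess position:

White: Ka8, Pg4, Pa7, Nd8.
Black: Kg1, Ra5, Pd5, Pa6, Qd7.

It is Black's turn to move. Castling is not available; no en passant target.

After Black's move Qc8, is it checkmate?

yes

After Qc8: white king on a8; in check: yes, from the black queen on c8.
King squares — a7: own pawn; b7: attacked by Qc8; b8: attacked by Qc8.
White has no legal moves → checkmate.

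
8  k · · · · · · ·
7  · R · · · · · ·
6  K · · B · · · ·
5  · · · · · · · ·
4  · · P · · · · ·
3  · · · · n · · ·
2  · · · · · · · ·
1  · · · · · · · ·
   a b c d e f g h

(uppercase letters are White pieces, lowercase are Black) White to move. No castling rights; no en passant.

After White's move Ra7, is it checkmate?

After Ra7: black king on a8; in check: yes, from the white rook on a7.
King squares — a7: attacked by Ka6; b7: attacked by Ka6; b8: attacked by Bd6.
Black has no legal moves → checkmate.

yes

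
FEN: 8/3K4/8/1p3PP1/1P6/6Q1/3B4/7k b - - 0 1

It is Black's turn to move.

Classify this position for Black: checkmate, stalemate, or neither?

stalemate

Black to move; black king on h1.
In check: no.
King squares — g1: attacked by Qg3; g2: attacked by Qg3; h2: attacked by Qg3.
Legal moves for Black: none.
Not in check and no legal moves → stalemate.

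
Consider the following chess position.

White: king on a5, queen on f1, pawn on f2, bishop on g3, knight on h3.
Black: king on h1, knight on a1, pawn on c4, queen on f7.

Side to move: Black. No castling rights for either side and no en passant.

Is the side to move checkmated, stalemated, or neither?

checkmate

Black to move; black king on h1.
In check: yes, from the white queen on f1.
King squares — g1: attacked by Qf1; g2: attacked by Qf1; h2: attacked by Bg3.
Legal moves for Black: none.
In check with no legal moves → checkmate.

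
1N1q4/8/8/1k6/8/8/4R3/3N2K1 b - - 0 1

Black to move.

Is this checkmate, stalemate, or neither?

neither

Black to move; black king on b5.
In check: no.
Legal moves for Black include: Qh8, Qg8+, Qf8, Qe8, Qc8, Qxb8, Qe7, Qd7, Qc7, Qf6, Qd6, Qb6+, Qg5+, Qd5, Qa5, Qh4, Qd4+, Qd3, ... (list truncated; more exist).
Black has legal moves and is not in check → neither.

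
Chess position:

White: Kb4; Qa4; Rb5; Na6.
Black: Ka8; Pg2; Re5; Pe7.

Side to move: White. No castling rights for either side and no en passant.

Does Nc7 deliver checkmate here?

yes

After Nc7: black king on a8; in check: yes, from the white queen on a4 and the white knight on c7.
King squares — a7: attacked by Qa4; b7: attacked by Rb5; b8: attacked by Rb5.
Black has no legal moves → checkmate.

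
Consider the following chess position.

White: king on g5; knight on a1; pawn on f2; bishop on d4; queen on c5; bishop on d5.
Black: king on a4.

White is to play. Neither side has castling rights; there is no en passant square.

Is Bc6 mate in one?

yes

After Bc6: black king on a4; in check: yes, from the white bishop on c6.
King squares — a3: attacked by Qc5; b3: attacked by Na1; b4: attacked by Qc5; a5: attacked by Qc5; b5: attacked by Qc5.
Black has no legal moves → checkmate.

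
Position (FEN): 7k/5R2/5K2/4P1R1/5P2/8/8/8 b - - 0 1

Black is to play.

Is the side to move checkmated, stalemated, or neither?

Black to move; black king on h8.
In check: no.
King squares — g7: attacked by Rg5; h7: attacked by Rf7; g8: attacked by Rg5.
Legal moves for Black: none.
Not in check and no legal moves → stalemate.

stalemate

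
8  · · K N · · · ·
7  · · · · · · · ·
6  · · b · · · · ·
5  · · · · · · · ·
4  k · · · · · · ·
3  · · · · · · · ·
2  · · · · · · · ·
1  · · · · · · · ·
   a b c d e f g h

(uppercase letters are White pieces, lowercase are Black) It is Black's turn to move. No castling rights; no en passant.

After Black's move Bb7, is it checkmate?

After Bb7: white king on c8; in check: yes, from the black bishop on b7.
White has 5 legal replies: Kb8, Kd7, Kc7, Kxb7, Nxb7.
In check but a legal move exists → not checkmate.

no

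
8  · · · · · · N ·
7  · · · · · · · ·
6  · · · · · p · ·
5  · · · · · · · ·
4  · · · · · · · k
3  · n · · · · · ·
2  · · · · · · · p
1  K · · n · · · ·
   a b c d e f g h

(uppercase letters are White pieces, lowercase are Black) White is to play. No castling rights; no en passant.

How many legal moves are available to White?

White to move; king on a1.
In check: yes, from the black knight on b3.
Legal moves: Ka2, Kb1.
Count: 2.

2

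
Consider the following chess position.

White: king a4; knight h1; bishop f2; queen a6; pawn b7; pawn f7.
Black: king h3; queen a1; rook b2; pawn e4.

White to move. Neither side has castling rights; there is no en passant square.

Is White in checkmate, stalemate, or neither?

White to move; white king on a4.
In check: yes, from the black queen on a1.
King squares — a3: attacked by Qa1; b3: attacked by Rb2; b4: attacked by Rb2; a5: attacked by Qa1; b5: attacked by Rb2.
Legal moves for White: none.
In check with no legal moves → checkmate.

checkmate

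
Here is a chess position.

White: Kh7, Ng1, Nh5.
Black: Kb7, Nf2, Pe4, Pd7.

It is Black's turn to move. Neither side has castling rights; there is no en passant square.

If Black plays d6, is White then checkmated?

After d6: white king on h7; in check: no.
White is not in check, so this cannot be checkmate.

no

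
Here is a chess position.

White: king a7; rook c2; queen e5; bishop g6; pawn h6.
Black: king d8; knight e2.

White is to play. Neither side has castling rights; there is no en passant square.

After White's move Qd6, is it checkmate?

After Qd6: black king on d8; in check: yes, from the white queen on d6.
King squares — c7: attacked by Rc2; d7: attacked by Qd6; e7: attacked by Qd6; c8: attacked by Rc2; e8: attacked by Bg6.
Black has no legal moves → checkmate.

yes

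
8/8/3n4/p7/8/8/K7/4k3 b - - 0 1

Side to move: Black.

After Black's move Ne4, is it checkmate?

no

After Ne4: white king on a2; in check: no.
White is not in check, so this cannot be checkmate.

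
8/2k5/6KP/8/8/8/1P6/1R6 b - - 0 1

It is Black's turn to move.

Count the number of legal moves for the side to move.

8

Black to move; king on c7.
In check: no.
Legal moves: Kd8, Kc8, Kb8, Kd7, Kb7, Kd6, Kc6, Kb6.
Count: 8.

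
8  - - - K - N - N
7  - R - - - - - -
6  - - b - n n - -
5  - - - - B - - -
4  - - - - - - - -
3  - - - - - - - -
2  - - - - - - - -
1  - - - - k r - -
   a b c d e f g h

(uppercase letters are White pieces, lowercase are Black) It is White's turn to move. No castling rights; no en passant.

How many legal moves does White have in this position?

White to move; king on d8.
In check: yes, from the black knight on e6.
Legal moves: Kc8, Ke7, Nxe6.
Count: 3.

3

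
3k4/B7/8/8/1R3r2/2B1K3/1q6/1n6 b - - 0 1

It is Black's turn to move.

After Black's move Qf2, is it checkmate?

no

After Qf2: white king on e3; in check: yes, from the black queen on f2.
White has 1 legal reply: Kd3.
In check but a legal move exists → not checkmate.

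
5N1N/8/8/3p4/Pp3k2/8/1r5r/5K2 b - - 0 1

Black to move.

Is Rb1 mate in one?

After Rb1: white king on f1; in check: yes, from the black rook on b1.
King squares — e1: attacked by Rb1; g1: attacked by Rb1; e2: attacked by Rh2; f2: attacked by Rh2; g2: attacked by Rh2.
White has no legal moves → checkmate.

yes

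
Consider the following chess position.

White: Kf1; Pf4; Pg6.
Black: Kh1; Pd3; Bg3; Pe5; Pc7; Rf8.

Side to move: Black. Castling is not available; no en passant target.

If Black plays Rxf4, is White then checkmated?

After Rxf4: white king on f1; in check: yes, from the black rook on f4.
King squares — e1: attacked by Bg3; g1: attacked by Kh1; e2: attacked by Pd3; f2: attacked by Bg3; g2: attacked by Kh1.
White has no legal moves → checkmate.

yes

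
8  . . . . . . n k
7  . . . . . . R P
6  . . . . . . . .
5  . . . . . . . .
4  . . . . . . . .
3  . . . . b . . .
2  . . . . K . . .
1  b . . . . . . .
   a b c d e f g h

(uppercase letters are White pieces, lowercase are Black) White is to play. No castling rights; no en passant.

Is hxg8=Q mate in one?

After hxg8=Q: black king on h8; in check: yes, from the white queen on g8.
King squares — g7: attacked by Qg8; h7: attacked by Rg7; g8: attacked by Rg7.
Black has no legal moves → checkmate.

yes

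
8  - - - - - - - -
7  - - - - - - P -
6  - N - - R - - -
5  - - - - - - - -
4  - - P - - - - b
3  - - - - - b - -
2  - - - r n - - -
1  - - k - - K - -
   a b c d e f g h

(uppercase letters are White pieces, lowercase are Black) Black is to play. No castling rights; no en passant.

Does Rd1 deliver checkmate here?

After Rd1: white king on f1; in check: yes, from the black rook on d1.
King squares — e1: attacked by Rd1; g1: attacked by Rd1; e2: attacked by Bf3; f2: attacked by Bh4; g2: attacked by Bf3.
White has no legal moves → checkmate.

yes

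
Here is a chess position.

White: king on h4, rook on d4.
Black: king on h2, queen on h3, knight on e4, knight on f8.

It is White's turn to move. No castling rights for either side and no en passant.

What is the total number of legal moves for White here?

White to move; king on h4.
In check: yes, from the black queen on h3.
Legal moves: none.
Count: 0.

0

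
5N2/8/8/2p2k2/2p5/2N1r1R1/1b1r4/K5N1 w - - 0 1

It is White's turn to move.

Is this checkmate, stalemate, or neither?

neither

White to move; white king on a1.
In check: yes, from the black bishop on b2.
Legal moves for White: Ka2, Kb1.
White is in check but has 2 legal moves → neither.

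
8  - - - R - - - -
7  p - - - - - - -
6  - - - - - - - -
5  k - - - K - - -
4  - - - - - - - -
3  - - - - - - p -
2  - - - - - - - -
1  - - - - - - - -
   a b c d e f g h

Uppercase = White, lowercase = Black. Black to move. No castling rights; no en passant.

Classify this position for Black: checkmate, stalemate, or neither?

neither

Black to move; black king on a5.
In check: no.
Legal moves for Black: Kb6, Ka6, Kb5, Kb4, Ka4, a6, g2.
Black has 7 legal moves and is not in check → neither.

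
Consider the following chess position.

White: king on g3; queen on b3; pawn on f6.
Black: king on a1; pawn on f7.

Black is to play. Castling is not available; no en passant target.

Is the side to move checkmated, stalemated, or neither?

stalemate

Black to move; black king on a1.
In check: no.
King squares — b1: attacked by Qb3; a2: attacked by Qb3; b2: attacked by Qb3.
Legal moves for Black: none.
Not in check and no legal moves → stalemate.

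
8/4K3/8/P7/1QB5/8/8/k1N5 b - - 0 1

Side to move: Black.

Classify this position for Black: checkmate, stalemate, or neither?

Black to move; black king on a1.
In check: no.
King squares — b1: attacked by Qb4; a2: attacked by Nc1; b2: attacked by Qb4.
Legal moves for Black: none.
Not in check and no legal moves → stalemate.

stalemate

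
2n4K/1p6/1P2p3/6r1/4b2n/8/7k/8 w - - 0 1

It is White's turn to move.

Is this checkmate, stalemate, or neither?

stalemate

White to move; white king on h8.
In check: no.
King squares — g7: attacked by Rg5; h7: attacked by Be4; g8: attacked by Rg5.
Legal moves for White: none.
Not in check and no legal moves → stalemate.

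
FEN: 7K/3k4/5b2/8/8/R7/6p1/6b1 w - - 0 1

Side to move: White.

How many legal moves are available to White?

2

White to move; king on h8.
In check: yes, from the black bishop on f6.
Legal moves: Kg8, Kh7.
Count: 2.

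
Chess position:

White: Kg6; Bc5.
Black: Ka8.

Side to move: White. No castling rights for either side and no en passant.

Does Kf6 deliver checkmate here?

no

After Kf6: black king on a8; in check: no.
Black is not in check, so this cannot be checkmate.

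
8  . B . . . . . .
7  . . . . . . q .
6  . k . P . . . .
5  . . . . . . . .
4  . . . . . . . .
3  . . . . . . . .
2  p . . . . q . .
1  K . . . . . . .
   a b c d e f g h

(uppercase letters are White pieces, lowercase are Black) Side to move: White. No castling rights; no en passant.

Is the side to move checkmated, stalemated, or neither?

checkmate

White to move; white king on a1.
In check: yes, from the black queen on g7.
King squares — b1: attacked by Pa2; a2: attacked by Qf2; b2: attacked by Qf2.
Legal moves for White: none.
In check with no legal moves → checkmate.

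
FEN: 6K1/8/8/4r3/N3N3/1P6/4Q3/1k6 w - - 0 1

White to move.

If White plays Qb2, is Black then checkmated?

After Qb2: black king on b1; in check: yes, from the white queen on b2.
King squares — a1: attacked by Qb2; c1: attacked by Qb2; a2: attacked by Qb2; b2: attacked by Na4; c2: attacked by Qb2.
Black has no legal moves → checkmate.

yes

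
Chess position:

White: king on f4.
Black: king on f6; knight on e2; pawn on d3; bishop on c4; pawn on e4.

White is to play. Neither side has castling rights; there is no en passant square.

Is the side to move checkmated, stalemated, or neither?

White to move; white king on f4.
In check: yes, from the black knight on e2.
King squares — e3: available; f3: attacked by Pe4; g3: attacked by Ne2; e4: available; g4: available; e5: attacked by Kf6; f5: attacked by Kf6; g5: attacked by Kf6.
Legal moves for White: Kg4, Kxe4, Ke3.
White is in check but has 3 legal moves → neither.

neither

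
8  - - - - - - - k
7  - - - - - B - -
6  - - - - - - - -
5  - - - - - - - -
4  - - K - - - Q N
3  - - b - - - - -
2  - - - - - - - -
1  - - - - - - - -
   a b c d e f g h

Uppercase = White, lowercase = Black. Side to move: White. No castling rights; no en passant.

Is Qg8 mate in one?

yes

After Qg8: black king on h8; in check: yes, from the white queen on g8.
King squares — g7: attacked by Qg8; h7: attacked by Qg8; g8: attacked by Bf7.
Black has no legal moves → checkmate.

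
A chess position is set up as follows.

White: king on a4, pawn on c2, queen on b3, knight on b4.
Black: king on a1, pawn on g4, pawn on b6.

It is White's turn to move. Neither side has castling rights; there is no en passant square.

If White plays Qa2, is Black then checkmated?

yes

After Qa2: black king on a1; in check: yes, from the white queen on a2.
King squares — b1: attacked by Qa2; a2: attacked by Nb4; b2: attacked by Qa2.
Black has no legal moves → checkmate.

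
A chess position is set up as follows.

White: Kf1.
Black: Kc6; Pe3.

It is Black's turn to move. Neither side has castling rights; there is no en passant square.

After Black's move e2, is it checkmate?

no

After e2: white king on f1; in check: yes, from the black pawn on e2.
White has 5 legal replies: Kg2, Kf2, Kxe2, Kg1, Ke1.
In check but a legal move exists → not checkmate.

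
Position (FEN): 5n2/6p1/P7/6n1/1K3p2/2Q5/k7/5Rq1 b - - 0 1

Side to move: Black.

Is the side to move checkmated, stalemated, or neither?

Black to move; black king on a2.
In check: no.
Legal moves for Black include: Nfh7, Nd7, Ng6, Nfe6, Ngh7, Nf7, Nge6, Ne4, Nh3, Nf3, Qa7, Qb6+, Qc5+, Qg4, Qd4+, Qg3, Qe3, Qh2, ... (list truncated; more exist).
Black has legal moves and is not in check → neither.

neither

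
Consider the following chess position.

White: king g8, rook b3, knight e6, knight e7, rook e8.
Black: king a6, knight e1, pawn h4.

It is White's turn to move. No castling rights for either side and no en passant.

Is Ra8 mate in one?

After Ra8: black king on a6; in check: yes, from the white rook on a8.
King squares — a5: attacked by Ra8; b5: attacked by Rb3; b6: attacked by Rb3; a7: attacked by Ra8; b7: attacked by Rb3.
Black has no legal moves → checkmate.

yes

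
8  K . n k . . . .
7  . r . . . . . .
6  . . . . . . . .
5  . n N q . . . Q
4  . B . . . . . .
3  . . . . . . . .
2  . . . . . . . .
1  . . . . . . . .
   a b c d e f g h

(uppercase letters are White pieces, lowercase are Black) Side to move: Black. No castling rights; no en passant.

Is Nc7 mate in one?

After Nc7: white king on a8; in check: yes, from the black knight on c7.
King squares — a7: attacked by Rb7; b7: attacked by Qd5; b8: attacked by Rb7.
White has no legal moves → checkmate.

yes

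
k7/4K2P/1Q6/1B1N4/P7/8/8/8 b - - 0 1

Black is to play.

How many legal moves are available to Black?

Black to move; king on a8.
In check: no.
Legal moves: none.
Count: 0.

0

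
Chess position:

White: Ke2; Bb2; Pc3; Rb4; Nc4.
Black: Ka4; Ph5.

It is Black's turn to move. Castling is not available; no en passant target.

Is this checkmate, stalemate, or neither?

checkmate

Black to move; black king on a4.
In check: yes, from the white rook on b4.
King squares — a3: attacked by Bb2; b3: attacked by Rb4; b4: attacked by Pc3; a5: attacked by Nc4; b5: attacked by Rb4.
Legal moves for Black: none.
In check with no legal moves → checkmate.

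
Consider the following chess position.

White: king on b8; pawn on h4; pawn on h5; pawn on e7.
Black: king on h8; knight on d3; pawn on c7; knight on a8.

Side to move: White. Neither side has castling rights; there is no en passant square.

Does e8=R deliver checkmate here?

no

After e8=R: black king on h8; in check: yes, from the white rook on e8.
Black has 2 legal replies: Kh7, Kg7.
In check but a legal move exists → not checkmate.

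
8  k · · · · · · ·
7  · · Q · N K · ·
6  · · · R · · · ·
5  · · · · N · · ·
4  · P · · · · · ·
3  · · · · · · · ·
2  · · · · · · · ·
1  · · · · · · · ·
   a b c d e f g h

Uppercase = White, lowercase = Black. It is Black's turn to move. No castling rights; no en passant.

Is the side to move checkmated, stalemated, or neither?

stalemate

Black to move; black king on a8.
In check: no.
King squares — a7: attacked by Qc7; b7: attacked by Qc7; b8: attacked by Qc7.
Legal moves for Black: none.
Not in check and no legal moves → stalemate.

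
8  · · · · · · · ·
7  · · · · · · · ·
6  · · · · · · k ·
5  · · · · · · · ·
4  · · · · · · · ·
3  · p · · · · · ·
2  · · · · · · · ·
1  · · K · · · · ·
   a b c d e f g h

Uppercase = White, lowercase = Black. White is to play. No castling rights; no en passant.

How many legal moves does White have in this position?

White to move; king on c1.
In check: no.
Legal moves: Kd2, Kb2, Kd1, Kb1.
Count: 4.

4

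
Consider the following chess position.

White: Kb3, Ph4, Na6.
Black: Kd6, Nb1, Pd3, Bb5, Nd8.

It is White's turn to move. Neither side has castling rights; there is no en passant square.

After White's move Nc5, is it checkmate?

After Nc5: black king on d6; in check: no.
Black is not in check, so this cannot be checkmate.

no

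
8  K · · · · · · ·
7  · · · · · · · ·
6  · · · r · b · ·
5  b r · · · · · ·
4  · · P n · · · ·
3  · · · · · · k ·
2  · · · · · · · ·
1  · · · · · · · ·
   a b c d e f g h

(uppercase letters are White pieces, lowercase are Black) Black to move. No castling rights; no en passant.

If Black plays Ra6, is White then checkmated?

yes

After Ra6: white king on a8; in check: yes, from the black rook on a6.
King squares — a7: attacked by Ra6; b7: attacked by Rb5; b8: attacked by Rb5.
White has no legal moves → checkmate.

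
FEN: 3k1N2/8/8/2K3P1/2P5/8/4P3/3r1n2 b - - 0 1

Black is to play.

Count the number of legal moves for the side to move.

Black to move; king on d8.
In check: no.
Legal moves: Ke8, Kc8, Ke7, Kc7, Ng3, Ne3, Nh2, Nd2, Rd7, Rd6, Rd5+, Rd4, Rd3, Rd2, Re1, Rc1, Rb1, Ra1.
Count: 18.

18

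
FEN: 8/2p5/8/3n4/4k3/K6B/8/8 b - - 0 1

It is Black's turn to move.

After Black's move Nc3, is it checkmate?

no

After Nc3: white king on a3; in check: no.
White is not in check, so this cannot be checkmate.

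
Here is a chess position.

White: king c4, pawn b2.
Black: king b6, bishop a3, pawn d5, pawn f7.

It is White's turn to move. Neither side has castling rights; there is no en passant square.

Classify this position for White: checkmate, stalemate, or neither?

White to move; white king on c4.
In check: yes, from the black pawn on d5.
King squares — b3: available; c3: available; d3: available; b4: attacked by Ba3; d4: available; b5: attacked by Kb6; c5: attacked by Ba3; d5: available.
Legal moves for White: Kxd5, Kd4, Kd3, Kc3, Kb3.
White is in check but has 5 legal moves → neither.

neither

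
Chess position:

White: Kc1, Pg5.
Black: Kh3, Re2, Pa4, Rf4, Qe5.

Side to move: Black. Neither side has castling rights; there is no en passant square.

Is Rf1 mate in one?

yes

After Rf1: white king on c1; in check: yes, from the black rook on f1.
King squares — b1: attacked by Rf1; d1: attacked by Rf1; b2: attacked by Re2; c2: attacked by Re2; d2: attacked by Re2.
White has no legal moves → checkmate.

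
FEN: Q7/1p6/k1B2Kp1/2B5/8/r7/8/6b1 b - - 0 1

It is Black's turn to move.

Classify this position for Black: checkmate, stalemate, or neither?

Black to move; black king on a6.
In check: yes, from the white queen on a8.
King squares — a5: attacked by Qa8; b5: attacked by Bc6; b6: attacked by Bc5; a7: attacked by Bc5; b7: own pawn.
Legal moves for Black: none.
In check with no legal moves → checkmate.

checkmate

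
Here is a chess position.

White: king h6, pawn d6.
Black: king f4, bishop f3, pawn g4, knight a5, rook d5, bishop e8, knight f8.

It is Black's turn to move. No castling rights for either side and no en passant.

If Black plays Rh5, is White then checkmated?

After Rh5: white king on h6; in check: yes, from the black rook on h5.
White has 1 legal reply: Kg7.
In check but a legal move exists → not checkmate.

no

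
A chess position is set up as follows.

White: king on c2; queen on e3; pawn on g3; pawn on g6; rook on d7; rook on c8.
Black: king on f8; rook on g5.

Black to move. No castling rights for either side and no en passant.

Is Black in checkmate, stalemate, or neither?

checkmate

Black to move; black king on f8.
In check: yes, from the white rook on c8.
King squares — e7: attacked by Qe3; f7: attacked by Pg6; g7: attacked by Rd7; e8: attacked by Qe3; g8: attacked by Rc8.
Legal moves for Black: none.
In check with no legal moves → checkmate.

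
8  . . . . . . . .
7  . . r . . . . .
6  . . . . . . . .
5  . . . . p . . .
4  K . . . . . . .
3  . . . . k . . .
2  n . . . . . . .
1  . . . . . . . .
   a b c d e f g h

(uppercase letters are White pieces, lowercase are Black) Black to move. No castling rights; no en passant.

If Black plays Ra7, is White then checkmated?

After Ra7: white king on a4; in check: yes, from the black rook on a7.
White has 2 legal replies: Kb5, Kb3.
In check but a legal move exists → not checkmate.

no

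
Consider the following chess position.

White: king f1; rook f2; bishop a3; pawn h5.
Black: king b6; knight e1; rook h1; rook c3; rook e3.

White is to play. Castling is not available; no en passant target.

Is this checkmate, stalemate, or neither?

checkmate

White to move; white king on f1.
In check: yes, from the black rook on h1.
King squares — e1: attacked by Rh1; g1: attacked by Rh1; e2: attacked by Re3; f2: own rook; g2: attacked by Ne1.
Legal moves for White: none.
In check with no legal moves → checkmate.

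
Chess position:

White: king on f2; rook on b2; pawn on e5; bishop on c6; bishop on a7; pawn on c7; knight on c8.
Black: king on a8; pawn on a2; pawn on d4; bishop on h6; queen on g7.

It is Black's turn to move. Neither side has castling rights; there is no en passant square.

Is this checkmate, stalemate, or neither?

checkmate

Black to move; black king on a8.
In check: yes, from the white bishop on c6.
King squares — a7: attacked by Nc8; b7: attacked by Rb2; b8: attacked by Rb2.
Legal moves for Black: none.
In check with no legal moves → checkmate.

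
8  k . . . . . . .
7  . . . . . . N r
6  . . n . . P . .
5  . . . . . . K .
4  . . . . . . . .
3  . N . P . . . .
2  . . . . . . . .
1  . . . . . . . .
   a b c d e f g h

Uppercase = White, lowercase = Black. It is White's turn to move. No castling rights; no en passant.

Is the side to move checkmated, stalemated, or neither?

White to move; white king on g5.
In check: no.
Legal moves for White: Ne8, Ne6, Nh5, Nf5, Kg6, Kf5, Kg4, Kf4, Nc5, Na5, Nd4, Nd2, Nc1, Na1, f7, d4.
White has 16 legal moves and is not in check → neither.

neither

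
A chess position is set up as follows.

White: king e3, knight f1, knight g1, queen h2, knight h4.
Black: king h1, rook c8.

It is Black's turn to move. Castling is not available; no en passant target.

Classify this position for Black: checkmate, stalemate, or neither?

Black to move; black king on h1.
In check: yes, from the white queen on h2.
King squares — g1: attacked by Qh2; g2: attacked by Qh2; h2: attacked by Nf1.
Legal moves for Black: none.
In check with no legal moves → checkmate.

checkmate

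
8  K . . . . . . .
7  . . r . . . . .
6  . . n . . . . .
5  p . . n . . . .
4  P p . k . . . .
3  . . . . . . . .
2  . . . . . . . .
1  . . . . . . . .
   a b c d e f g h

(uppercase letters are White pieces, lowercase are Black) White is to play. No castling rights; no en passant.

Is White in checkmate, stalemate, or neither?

stalemate

White to move; white king on a8.
In check: no.
King squares — a7: attacked by Nc6; b7: attacked by Rc7; b8: attacked by Nc6.
Legal moves for White: none.
Not in check and no legal moves → stalemate.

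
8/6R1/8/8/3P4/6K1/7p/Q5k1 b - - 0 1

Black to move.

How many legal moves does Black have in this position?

Black to move; king on g1.
In check: yes, from the white queen on a1.
Legal moves: none.
Count: 0.

0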